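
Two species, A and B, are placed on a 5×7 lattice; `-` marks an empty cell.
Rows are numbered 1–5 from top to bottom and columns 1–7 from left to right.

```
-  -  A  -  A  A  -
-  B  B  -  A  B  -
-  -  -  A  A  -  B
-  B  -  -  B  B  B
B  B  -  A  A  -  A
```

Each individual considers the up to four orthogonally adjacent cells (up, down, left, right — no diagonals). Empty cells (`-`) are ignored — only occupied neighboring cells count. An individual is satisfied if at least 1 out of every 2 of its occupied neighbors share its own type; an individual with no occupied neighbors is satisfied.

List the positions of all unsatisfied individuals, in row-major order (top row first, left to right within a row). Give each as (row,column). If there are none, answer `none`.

Row 1: (1,3)A 0/1 unhappy · (1,5)A 2/2 ok · (1,6)A 1/2 ok
Row 2: (2,2)B 1/1 ok · (2,3)B 1/2 ok · (2,5)A 2/3 ok · (2,6)B 0/2 unhappy
Row 3: (3,4)A 1/1 ok · (3,5)A 2/3 ok · (3,7)B 1/1 ok
Row 4: (4,2)B 1/1 ok · (4,5)B 1/3 unhappy · (4,6)B 2/2 ok · (4,7)B 2/3 ok
Row 5: (5,1)B 1/1 ok · (5,2)B 2/2 ok · (5,4)A 1/1 ok · (5,5)A 1/2 ok · (5,7)A 0/1 unhappy

(1,3), (2,6), (4,5), (5,7)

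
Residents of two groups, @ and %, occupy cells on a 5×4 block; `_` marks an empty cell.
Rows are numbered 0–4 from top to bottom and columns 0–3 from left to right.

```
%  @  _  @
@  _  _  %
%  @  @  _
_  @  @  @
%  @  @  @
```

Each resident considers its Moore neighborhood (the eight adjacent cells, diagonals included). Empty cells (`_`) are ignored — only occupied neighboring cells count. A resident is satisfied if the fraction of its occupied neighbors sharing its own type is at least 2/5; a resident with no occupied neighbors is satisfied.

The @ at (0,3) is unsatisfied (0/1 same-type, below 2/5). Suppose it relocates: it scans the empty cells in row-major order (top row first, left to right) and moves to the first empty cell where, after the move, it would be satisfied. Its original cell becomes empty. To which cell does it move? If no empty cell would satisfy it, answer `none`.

(0,2)

Vacating (0,3). Empty cells in order:
  (0,2): 1/2 same-type → satisfied — stop here.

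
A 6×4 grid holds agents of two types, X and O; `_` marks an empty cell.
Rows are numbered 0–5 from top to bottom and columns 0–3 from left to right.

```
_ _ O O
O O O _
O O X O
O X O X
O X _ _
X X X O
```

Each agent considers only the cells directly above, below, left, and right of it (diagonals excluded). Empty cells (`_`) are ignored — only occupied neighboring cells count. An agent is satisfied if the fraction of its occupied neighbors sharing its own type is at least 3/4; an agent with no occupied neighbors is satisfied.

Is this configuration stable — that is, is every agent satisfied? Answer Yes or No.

No

(0,2)O 2/2 ✓
(0,3)O 1/1 ✓
(1,0)O 2/2 ✓
(1,1)O 3/3 ✓
(1,2)O 2/3 ✗
(2,0)O 3/3 ✓
(2,1)O 2/4 ✗
(2,2)X 0/4 ✗
(2,3)O 0/2 ✗
(3,0)O 2/3 ✗
(3,1)X 1/4 ✗
(3,2)O 0/3 ✗
(3,3)X 0/2 ✗
(4,0)O 1/3 ✗
(4,1)X 2/3 ✗
(5,0)X 1/2 ✗
(5,1)X 3/3 ✓
(5,2)X 1/2 ✗
(5,3)O 0/1 ✗
For instance (1,2) has only 2/3 same-type neighbors, below 3/4.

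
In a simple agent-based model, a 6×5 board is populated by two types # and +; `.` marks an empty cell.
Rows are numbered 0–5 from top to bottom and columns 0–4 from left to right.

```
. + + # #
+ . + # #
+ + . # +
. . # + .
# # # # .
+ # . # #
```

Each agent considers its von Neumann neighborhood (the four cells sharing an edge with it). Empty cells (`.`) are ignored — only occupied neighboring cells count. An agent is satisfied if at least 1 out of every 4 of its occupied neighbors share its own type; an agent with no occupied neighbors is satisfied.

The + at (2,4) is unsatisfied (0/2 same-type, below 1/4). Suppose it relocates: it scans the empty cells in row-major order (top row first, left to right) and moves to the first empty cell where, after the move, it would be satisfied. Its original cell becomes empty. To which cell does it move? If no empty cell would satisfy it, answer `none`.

(0,0)

Vacating (2,4). Empty cells in order:
  (0,0): 2/2 same-type → satisfied — stop here.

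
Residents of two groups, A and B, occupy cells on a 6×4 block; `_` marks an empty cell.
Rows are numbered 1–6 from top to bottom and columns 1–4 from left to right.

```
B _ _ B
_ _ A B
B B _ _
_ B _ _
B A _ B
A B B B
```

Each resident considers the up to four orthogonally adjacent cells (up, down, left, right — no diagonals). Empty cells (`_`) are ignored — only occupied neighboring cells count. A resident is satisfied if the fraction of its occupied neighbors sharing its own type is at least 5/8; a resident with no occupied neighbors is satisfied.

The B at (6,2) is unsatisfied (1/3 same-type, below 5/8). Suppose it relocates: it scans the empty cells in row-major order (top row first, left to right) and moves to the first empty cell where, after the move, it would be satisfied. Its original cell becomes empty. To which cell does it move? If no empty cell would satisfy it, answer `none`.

(1,2)

Vacating (6,2). Empty cells in order:
  (1,2): 1/1 same-type → satisfied — stop here.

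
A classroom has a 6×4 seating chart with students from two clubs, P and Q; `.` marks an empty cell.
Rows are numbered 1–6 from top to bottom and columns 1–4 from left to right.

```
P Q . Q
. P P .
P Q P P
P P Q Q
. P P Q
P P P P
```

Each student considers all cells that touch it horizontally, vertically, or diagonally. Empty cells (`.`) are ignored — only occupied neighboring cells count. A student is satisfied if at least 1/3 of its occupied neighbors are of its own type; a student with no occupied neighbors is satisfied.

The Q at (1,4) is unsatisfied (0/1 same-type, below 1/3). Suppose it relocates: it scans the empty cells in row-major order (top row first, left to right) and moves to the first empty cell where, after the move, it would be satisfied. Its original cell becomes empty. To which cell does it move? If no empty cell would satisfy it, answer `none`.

(1,3)

Vacating (1,4). Empty cells in order:
  (1,3): 1/3 same-type → satisfied — stop here.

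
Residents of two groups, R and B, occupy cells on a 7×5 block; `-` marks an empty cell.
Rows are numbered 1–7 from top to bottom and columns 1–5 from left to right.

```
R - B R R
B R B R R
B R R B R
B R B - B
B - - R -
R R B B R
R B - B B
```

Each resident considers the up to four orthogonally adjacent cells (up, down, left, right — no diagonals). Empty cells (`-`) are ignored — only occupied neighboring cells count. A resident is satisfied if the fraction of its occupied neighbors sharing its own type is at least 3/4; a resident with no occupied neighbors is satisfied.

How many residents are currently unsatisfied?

(1,1)R 0/1 not
(1,3)B 1/2 not
(1,4)R 2/3 not
(1,5)R 2/2 satisfied
(2,1)B 1/3 not
(2,2)R 1/3 not
(2,3)B 1/4 not
(2,4)R 2/4 not
(2,5)R 3/3 satisfied
(3,1)B 2/3 not
(3,2)R 3/4 satisfied
(3,3)R 1/4 not
(3,4)B 0/3 not
(3,5)R 1/3 not
(4,1)B 2/3 not
(4,2)R 1/3 not
(4,3)B 0/2 not
(4,5)B 0/1 not
(5,1)B 1/2 not
(5,4)R 0/1 not
(6,1)R 2/3 not
(6,2)R 1/3 not
(6,3)B 1/2 not
(6,4)B 2/4 not
(6,5)R 0/2 not
(7,1)R 1/2 not
(7,2)B 0/2 not
(7,4)B 2/2 satisfied
(7,5)B 1/2 not
Unsatisfied: (1,1), (1,3), (1,4), (2,1), (2,2), (2,3), (2,4), (3,1), (3,3), (3,4), (3,5), (4,1), (4,2), (4,3), (4,5), (5,1), (5,4), (6,1), (6,2), (6,3), (6,4), (6,5), (7,1), (7,2), (7,5) — 25 in total.

25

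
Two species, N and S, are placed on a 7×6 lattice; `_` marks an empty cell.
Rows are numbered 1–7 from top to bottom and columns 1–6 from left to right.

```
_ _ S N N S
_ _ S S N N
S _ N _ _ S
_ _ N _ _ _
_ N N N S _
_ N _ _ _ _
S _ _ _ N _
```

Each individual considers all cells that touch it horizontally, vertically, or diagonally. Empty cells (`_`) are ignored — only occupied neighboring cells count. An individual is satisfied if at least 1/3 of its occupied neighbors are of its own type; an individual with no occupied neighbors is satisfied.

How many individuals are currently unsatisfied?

Row 1: (1,3)S 2/3 satisfied · (1,4)N 2/5 satisfied · (1,5)N 3/5 satisfied · (1,6)S 0/3 not
Row 2: (2,3)S 2/4 satisfied · (2,4)S 2/6 satisfied · (2,5)N 3/6 satisfied · (2,6)N 2/4 satisfied
Row 3: (3,1)S 0/0 satisfied · (3,3)N 1/3 satisfied · (3,6)S 0/2 not
Row 4: (4,3)N 4/4 satisfied
Row 5: (5,2)N 3/3 satisfied · (5,3)N 4/4 satisfied · (5,4)N 2/3 satisfied · (5,5)S 0/1 not
Row 6: (6,2)N 2/3 satisfied
Row 7: (7,1)S 0/1 not · (7,5)N 0/0 satisfied
Unsatisfied: (1,6), (3,6), (5,5), (7,1) — 4 in total.

4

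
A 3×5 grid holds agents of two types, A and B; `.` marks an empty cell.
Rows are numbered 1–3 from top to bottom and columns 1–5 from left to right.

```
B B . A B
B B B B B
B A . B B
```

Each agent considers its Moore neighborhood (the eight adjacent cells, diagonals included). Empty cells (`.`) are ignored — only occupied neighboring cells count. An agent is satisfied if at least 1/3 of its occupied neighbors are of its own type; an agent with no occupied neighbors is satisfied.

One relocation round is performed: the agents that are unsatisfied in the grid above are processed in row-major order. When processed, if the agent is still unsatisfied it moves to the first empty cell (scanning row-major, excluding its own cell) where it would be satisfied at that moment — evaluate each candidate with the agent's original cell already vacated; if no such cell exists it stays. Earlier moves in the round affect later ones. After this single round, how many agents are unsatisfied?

2

Initially unsatisfied (in order): (1,4), (3,2).
  (1,4): no empty cell satisfies it; stays.
  (3,2): no empty cell satisfies it; stays.
Resulting grid:
B B . A B
B B B B B
B A . B B
Unsatisfied now: (1,4), (3,2).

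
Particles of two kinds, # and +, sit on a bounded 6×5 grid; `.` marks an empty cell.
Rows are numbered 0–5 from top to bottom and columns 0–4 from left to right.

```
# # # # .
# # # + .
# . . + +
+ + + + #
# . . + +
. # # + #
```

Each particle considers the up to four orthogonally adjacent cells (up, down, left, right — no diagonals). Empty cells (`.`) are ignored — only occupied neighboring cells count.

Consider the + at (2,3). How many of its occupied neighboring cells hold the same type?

Occupied neighbors of (2,3): (1,3)=+, (3,3)=+, (2,4)=+.
Same type (+): 3 of 3.

3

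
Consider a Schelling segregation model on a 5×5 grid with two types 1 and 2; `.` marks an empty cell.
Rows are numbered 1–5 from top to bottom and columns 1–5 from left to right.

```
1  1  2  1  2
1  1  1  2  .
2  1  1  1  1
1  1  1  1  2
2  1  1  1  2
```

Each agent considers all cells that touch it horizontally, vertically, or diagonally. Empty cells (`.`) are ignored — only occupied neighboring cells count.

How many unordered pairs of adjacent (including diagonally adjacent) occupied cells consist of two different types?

Scan each occupied cell's neighbors to the right and below (and the two forward diagonals) so each pair is counted once.
From row 1: 6 unlike of 15 pairs (running 6/15).
From row 2: 6 unlike of 14 pairs (running 12/29).
From row 3: 5 unlike of 17 pairs (running 17/46).
From row 4: 5 unlike of 17 pairs (running 22/63).
From row 5: 2 unlike of 4 pairs (running 24/67).
Total adjacent occupied pairs: 67; unlike-type pairs: 24.

24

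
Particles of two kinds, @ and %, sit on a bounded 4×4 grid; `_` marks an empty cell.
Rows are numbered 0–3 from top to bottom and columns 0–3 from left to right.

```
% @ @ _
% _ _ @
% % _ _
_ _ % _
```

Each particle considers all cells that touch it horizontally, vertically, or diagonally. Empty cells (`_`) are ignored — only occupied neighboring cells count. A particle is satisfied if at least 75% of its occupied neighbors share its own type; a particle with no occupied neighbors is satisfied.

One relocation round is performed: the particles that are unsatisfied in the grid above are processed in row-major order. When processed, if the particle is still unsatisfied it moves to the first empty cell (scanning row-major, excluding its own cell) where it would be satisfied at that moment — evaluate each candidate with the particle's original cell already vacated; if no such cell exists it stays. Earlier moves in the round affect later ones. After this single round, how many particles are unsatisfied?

Initially unsatisfied (in order): (0,0), (0,1).
  (0,0) → (3,0).
  (0,1) → (0,3).
Resulting grid:
_ _ @ @
% _ _ @
% % _ _
% _ % _
All satisfied now.

0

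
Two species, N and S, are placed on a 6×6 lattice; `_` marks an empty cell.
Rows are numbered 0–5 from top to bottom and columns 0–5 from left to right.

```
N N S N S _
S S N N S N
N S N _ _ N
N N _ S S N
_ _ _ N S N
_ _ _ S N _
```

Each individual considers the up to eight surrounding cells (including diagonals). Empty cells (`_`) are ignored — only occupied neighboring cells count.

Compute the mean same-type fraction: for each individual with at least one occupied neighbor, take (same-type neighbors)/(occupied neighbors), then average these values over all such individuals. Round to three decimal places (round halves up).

(0,0)N 1/3
(0,1)N 2/5
(0,2)S 1/5
(0,3)N 2/5
(0,4)S 1/4
(1,0)S 2/5
(1,1)S 3/8
(1,2)N 4/7
(1,3)N 3/6
(1,4)S 1/5
(1,5)N 1/3
(2,0)N 2/5
(2,1)S 2/7
(2,2)N 3/6
(2,5)N 2/4
(3,0)N 2/3
(3,1)N 3/4
(3,3)S 2/4
(3,4)S 2/6
(3,5)N 2/4
(4,3)N 1/5
(4,4)S 3/7
(4,5)N 2/4
(5,3)S 1/3
(5,4)N 2/4
Sum over 25 individuals: 1/3 + 2/5 + 1/5 + 2/5 + 1/4 + 2/5 + 3/8 + 4/7 + 3/6 + 1/5 + 1/3 + 2/5 + 2/7 + 3/6 + 2/4 + 2/3 + 3/4 + 2/4 + 2/6 + 2/4 + 1/5 + 3/7 + 2/4 + 1/3 + 2/4 = 2901/280; mean = 2901/280 ÷ 25 = 2901/7000 = 0.414428… → 0.414.

0.414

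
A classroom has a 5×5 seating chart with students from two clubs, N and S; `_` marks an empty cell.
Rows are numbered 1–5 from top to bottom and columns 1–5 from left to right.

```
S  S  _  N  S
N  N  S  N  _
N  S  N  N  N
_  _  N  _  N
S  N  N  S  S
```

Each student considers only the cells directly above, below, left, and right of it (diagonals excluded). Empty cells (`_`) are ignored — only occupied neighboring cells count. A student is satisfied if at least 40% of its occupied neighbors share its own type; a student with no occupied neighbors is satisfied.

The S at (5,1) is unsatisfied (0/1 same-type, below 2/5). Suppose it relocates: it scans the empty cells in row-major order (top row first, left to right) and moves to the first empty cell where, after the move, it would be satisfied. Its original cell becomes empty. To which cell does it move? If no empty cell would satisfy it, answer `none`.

(1,3)

Vacating (5,1). Empty cells in order:
  (1,3): 2/3 same-type → satisfied — stop here.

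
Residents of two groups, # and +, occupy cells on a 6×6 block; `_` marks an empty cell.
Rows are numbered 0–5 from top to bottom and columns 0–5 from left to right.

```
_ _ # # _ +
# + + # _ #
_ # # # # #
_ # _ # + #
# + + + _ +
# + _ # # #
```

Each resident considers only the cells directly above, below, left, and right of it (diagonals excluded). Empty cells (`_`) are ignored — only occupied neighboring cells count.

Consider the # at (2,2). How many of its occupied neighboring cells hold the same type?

Occupied neighbors of (2,2): (1,2)=+, (2,1)=#, (2,3)=#.
Same type (#): 2 of 3.

2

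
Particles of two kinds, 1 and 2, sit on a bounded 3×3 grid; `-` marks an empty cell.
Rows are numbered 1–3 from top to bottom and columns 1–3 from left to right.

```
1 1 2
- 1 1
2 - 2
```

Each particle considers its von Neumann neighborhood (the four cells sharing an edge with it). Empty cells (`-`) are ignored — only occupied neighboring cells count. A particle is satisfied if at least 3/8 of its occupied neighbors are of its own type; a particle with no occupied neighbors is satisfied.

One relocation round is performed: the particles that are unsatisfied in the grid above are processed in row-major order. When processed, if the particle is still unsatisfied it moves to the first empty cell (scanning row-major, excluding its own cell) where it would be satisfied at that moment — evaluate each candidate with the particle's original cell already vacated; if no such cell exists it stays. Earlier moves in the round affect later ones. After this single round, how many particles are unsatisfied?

0

Initially unsatisfied (in order): (1,3), (2,3), (3,3).
  (1,3) → (3,2).
  (2,3): now satisfied by earlier moves; stays.
  (3,3): now satisfied by earlier moves; stays.
Resulting grid:
1 1 -
- 1 1
2 2 2
All satisfied now.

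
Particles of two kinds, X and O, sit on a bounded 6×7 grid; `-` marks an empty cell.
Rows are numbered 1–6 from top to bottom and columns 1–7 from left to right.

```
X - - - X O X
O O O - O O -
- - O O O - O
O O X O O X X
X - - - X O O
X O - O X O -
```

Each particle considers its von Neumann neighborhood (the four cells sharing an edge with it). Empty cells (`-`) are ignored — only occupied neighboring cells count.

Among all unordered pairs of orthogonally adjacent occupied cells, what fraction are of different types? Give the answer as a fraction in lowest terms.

Scan each occupied cell's neighbors to the right and below so each pair is counted once.
Row 1: X(1,1)–O(2,1)≠ X(1,5)–O(1,6)≠ X(1,5)–O(2,5)≠ O(1,6)–X(1,7)≠ O(1,6)–O(2,6)=  → 4/5 unlike.
Row 2: O(2,1)–O(2,2)= O(2,2)–O(2,3)= O(2,3)–O(3,3)= O(2,5)–O(2,6)= O(2,5)–O(3,5)=  → 0/5 unlike.
Row 3: O(3,3)–O(3,4)= O(3,3)–X(4,3)≠ O(3,4)–O(3,5)= O(3,4)–O(4,4)= O(3,5)–O(4,5)= O(3,7)–X(4,7)≠  → 2/6 unlike.
Row 4: O(4,1)–O(4,2)= O(4,1)–X(5,1)≠ O(4,2)–X(4,3)≠ X(4,3)–O(4,4)≠ O(4,4)–O(4,5)= O(4,5)–X(4,6)≠ O(4,5)–X(5,5)≠ X(4,6)–X(4,7)= X(4,6)–O(5,6)≠ X(4,7)–O(5,7)≠  → 7/10 unlike.
Row 5: X(5,1)–X(6,1)= X(5,5)–O(5,6)≠ X(5,5)–X(6,5)= O(5,6)–O(5,7)= O(5,6)–O(6,6)=  → 1/5 unlike.
Row 6: X(6,1)–O(6,2)≠ O(6,4)–X(6,5)≠ X(6,5)–O(6,6)≠  → 3/3 unlike.
Total adjacent occupied pairs: 34; unlike-type pairs: 17.
17/34 reduces to 1/2.

1/2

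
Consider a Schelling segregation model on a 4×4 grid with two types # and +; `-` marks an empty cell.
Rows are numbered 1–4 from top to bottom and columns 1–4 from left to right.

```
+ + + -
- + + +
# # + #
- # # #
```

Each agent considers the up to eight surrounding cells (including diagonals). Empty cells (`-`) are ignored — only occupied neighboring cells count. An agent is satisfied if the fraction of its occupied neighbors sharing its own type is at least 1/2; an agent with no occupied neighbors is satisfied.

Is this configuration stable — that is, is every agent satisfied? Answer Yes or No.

(1,1)+ 2/2 ✓
(1,2)+ 4/4 ✓
(1,3)+ 4/4 ✓
(2,2)+ 5/7 ✓
(2,3)+ 5/7 ✓
(2,4)+ 3/4 ✓
(3,1)# 2/3 ✓
(3,2)# 3/6 ✓
(3,3)+ 3/8 ✗
(3,4)# 2/5 ✗
(4,2)# 3/4 ✓
(4,3)# 4/5 ✓
(4,4)# 2/3 ✓
For instance (3,3) has only 3/8 same-type neighbors, below 1/2.

No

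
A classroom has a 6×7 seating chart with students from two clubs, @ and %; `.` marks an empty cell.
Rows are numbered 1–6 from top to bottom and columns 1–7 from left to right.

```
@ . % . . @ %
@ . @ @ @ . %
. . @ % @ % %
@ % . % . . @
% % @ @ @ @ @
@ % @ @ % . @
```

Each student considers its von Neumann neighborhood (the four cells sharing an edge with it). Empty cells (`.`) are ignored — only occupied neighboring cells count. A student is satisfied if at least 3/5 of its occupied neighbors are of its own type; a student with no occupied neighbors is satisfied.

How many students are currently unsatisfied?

Row 1: (1,1)@ 1/1 satisfied · (1,3)% 0/1 not · (1,6)@ 0/1 not · (1,7)% 1/2 not
Row 2: (2,1)@ 1/1 satisfied · (2,3)@ 2/3 satisfied · (2,4)@ 2/3 satisfied · (2,5)@ 2/2 satisfied · (2,7)% 2/2 satisfied
Row 3: (3,3)@ 1/2 not · (3,4)% 1/4 not · (3,5)@ 1/3 not · (3,6)% 1/2 not · (3,7)% 2/3 satisfied
Row 4: (4,1)@ 0/2 not · (4,2)% 1/2 not · (4,4)% 1/2 not · (4,7)@ 1/2 not
Row 5: (5,1)% 1/3 not · (5,2)% 3/4 satisfied · (5,3)@ 2/3 satisfied · (5,4)@ 3/4 satisfied · (5,5)@ 2/3 satisfied · (5,6)@ 2/2 satisfied · (5,7)@ 3/3 satisfied
Row 6: (6,1)@ 0/2 not · (6,2)% 1/3 not · (6,3)@ 2/3 satisfied · (6,4)@ 2/3 satisfied · (6,5)% 0/2 not · (6,7)@ 1/1 satisfied
Unsatisfied: (1,3), (1,6), (1,7), (3,3), (3,4), (3,5), (3,6), (4,1), (4,2), (4,4), (4,7), (5,1), (6,1), (6,2), (6,5) — 15 in total.

15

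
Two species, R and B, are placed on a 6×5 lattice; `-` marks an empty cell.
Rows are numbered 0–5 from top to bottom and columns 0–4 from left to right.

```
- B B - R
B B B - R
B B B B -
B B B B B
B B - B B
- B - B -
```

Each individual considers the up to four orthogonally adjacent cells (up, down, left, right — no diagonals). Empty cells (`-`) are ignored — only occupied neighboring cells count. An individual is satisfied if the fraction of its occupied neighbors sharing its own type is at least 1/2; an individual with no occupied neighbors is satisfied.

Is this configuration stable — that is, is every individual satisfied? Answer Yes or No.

(0,1)B 2/2 ok
(0,2)B 2/2 ok
(0,4)R 1/1 ok
(1,0)B 2/2 ok
(1,1)B 4/4 ok
(1,2)B 3/3 ok
(1,4)R 1/1 ok
(2,0)B 3/3 ok
(2,1)B 4/4 ok
(2,2)B 4/4 ok
(2,3)B 2/2 ok
(3,0)B 3/3 ok
(3,1)B 4/4 ok
(3,2)B 3/3 ok
(3,3)B 4/4 ok
(3,4)B 2/2 ok
(4,0)B 2/2 ok
(4,1)B 3/3 ok
(4,3)B 3/3 ok
(4,4)B 2/2 ok
(5,1)B 1/1 ok
(5,3)B 1/1 ok
All meet the threshold, so the configuration is stable.

Yes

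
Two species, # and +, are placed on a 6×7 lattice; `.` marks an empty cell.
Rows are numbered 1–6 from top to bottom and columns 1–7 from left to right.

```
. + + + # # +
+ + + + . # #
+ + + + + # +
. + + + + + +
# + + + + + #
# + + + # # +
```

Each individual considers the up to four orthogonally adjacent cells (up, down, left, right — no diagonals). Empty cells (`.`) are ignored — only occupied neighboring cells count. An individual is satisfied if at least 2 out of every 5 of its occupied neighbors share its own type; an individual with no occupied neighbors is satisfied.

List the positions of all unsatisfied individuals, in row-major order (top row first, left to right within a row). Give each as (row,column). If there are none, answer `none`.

Row 1: (1,2)+ 2/2 satisfied · (1,3)+ 3/3 satisfied · (1,4)+ 2/3 satisfied · (1,5)# 1/2 satisfied · (1,6)# 2/3 satisfied · (1,7)+ 0/2 not
Row 2: (2,1)+ 2/2 satisfied · (2,2)+ 4/4 satisfied · (2,3)+ 4/4 satisfied · (2,4)+ 3/3 satisfied · (2,6)# 3/3 satisfied · (2,7)# 1/3 not
Row 3: (3,1)+ 2/2 satisfied · (3,2)+ 4/4 satisfied · (3,3)+ 4/4 satisfied · (3,4)+ 4/4 satisfied · (3,5)+ 2/3 satisfied · (3,6)# 1/4 not · (3,7)+ 1/3 not
Row 4: (4,2)+ 3/3 satisfied · (4,3)+ 4/4 satisfied · (4,4)+ 4/4 satisfied · (4,5)+ 4/4 satisfied · (4,6)+ 3/4 satisfied · (4,7)+ 2/3 satisfied
Row 5: (5,1)# 1/2 satisfied · (5,2)+ 3/4 satisfied · (5,3)+ 4/4 satisfied · (5,4)+ 4/4 satisfied · (5,5)+ 3/4 satisfied · (5,6)+ 2/4 satisfied · (5,7)# 0/3 not
Row 6: (6,1)# 1/2 satisfied · (6,2)+ 2/3 satisfied · (6,3)+ 3/3 satisfied · (6,4)+ 2/3 satisfied · (6,5)# 1/3 not · (6,6)# 1/3 not · (6,7)+ 0/2 not

(1,7), (2,7), (3,6), (3,7), (5,7), (6,5), (6,6), (6,7)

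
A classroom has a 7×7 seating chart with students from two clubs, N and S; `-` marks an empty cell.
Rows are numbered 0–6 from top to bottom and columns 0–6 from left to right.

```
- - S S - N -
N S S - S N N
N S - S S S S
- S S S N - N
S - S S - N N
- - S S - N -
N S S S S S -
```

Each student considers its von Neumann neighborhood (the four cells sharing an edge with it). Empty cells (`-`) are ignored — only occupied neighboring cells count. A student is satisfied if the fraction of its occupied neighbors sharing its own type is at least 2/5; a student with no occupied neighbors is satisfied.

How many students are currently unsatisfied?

3

(0,2)S 2/2 satisfied
(0,3)S 1/1 satisfied
(0,5)N 1/1 satisfied
(1,0)N 1/2 satisfied
(1,1)S 2/3 satisfied
(1,2)S 2/2 satisfied
(1,4)S 1/2 satisfied
(1,5)N 2/4 satisfied
(1,6)N 1/2 satisfied
(2,0)N 1/2 satisfied
(2,1)S 2/3 satisfied
(2,3)S 2/2 satisfied
(2,4)S 3/4 satisfied
(2,5)S 2/3 satisfied
(2,6)S 1/3 not
(3,1)S 2/2 satisfied
(3,2)S 3/3 satisfied
(3,3)S 3/4 satisfied
(3,4)N 0/2 not
(3,6)N 1/2 satisfied
(4,0)S 0/0 satisfied
(4,2)S 3/3 satisfied
(4,3)S 3/3 satisfied
(4,5)N 2/2 satisfied
(4,6)N 2/2 satisfied
(5,2)S 3/3 satisfied
(5,3)S 3/3 satisfied
(5,5)N 1/2 satisfied
(6,0)N 0/1 not
(6,1)S 1/2 satisfied
(6,2)S 3/3 satisfied
(6,3)S 3/3 satisfied
(6,4)S 2/2 satisfied
(6,5)S 1/2 satisfied
Unsatisfied: (2,6), (3,4), (6,0) — 3 in total.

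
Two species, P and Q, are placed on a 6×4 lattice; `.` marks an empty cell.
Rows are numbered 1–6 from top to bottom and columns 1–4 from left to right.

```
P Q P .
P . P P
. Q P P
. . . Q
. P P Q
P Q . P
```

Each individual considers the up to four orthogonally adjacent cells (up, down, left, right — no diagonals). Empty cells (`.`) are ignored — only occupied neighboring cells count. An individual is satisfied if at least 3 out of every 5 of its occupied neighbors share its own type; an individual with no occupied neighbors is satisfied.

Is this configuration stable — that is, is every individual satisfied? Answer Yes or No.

No

Row 1: (1,1)P 1/2 not · (1,2)Q 0/2 not · (1,3)P 1/2 not
Row 2: (2,1)P 1/1 satisfied · (2,3)P 3/3 satisfied · (2,4)P 2/2 satisfied
Row 3: (3,2)Q 0/1 not · (3,3)P 2/3 satisfied · (3,4)P 2/3 satisfied
Row 4: (4,4)Q 1/2 not
Row 5: (5,2)P 1/2 not · (5,3)P 1/2 not · (5,4)Q 1/3 not
Row 6: (6,1)P 0/1 not · (6,2)Q 0/2 not · (6,4)P 0/1 not
For instance (1,1) has only 1/2 same-type neighbors, below 3/5.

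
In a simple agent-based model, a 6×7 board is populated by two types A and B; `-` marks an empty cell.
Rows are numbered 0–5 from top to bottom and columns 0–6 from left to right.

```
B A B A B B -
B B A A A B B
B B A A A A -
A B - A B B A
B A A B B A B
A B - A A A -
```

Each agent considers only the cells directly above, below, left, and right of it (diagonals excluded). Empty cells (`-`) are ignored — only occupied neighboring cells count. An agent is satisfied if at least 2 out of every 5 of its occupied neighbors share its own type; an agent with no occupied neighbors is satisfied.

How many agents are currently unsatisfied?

(0,0)B 1/2 satisfied
(0,1)A 0/3 not
(0,2)B 0/3 not
(0,3)A 1/3 not
(0,4)B 1/3 not
(0,5)B 2/2 satisfied
(1,0)B 3/3 satisfied
(1,1)B 2/4 satisfied
(1,2)A 2/4 satisfied
(1,3)A 4/4 satisfied
(1,4)A 2/4 satisfied
(1,5)B 2/4 satisfied
(1,6)B 1/1 satisfied
(2,0)B 2/3 satisfied
(2,1)B 3/4 satisfied
(2,2)A 2/3 satisfied
(2,3)A 4/4 satisfied
(2,4)A 3/4 satisfied
(2,5)A 1/3 not
(3,0)A 0/3 not
(3,1)B 1/3 not
(3,3)A 1/3 not
(3,4)B 2/4 satisfied
(3,5)B 1/4 not
(3,6)A 0/2 not
(4,0)B 0/3 not
(4,1)A 1/4 not
(4,2)A 1/2 satisfied
(4,3)B 1/4 not
(4,4)B 2/4 satisfied
(4,5)A 1/4 not
(4,6)B 0/2 not
(5,0)A 0/2 not
(5,1)B 0/2 not
(5,3)A 1/2 satisfied
(5,4)A 2/3 satisfied
(5,5)A 2/2 satisfied
Unsatisfied: (0,1), (0,2), (0,3), (0,4), (2,5), (3,0), (3,1), (3,3), (3,5), (3,6), (4,0), (4,1), (4,3), (4,5), (4,6), (5,0), (5,1) — 17 in total.

17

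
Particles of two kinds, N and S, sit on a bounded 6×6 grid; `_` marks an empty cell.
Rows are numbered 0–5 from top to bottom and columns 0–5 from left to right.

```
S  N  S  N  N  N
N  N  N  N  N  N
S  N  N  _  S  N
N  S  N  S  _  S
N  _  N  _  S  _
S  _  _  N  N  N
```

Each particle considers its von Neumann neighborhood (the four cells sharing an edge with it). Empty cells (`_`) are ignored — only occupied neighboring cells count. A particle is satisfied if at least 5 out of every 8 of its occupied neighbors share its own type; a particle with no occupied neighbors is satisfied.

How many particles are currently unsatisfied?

16

(0,0)S 0/2 ✗
(0,1)N 1/3 ✗
(0,2)S 0/3 ✗
(0,3)N 2/3 ✓
(0,4)N 3/3 ✓
(0,5)N 2/2 ✓
(1,0)N 1/3 ✗
(1,1)N 4/4 ✓
(1,2)N 3/4 ✓
(1,3)N 3/3 ✓
(1,4)N 3/4 ✓
(1,5)N 3/3 ✓
(2,0)S 0/3 ✗
(2,1)N 2/4 ✗
(2,2)N 3/3 ✓
(2,4)S 0/2 ✗
(2,5)N 1/3 ✗
(3,0)N 1/3 ✗
(3,1)S 0/3 ✗
(3,2)N 2/4 ✗
(3,3)S 0/1 ✗
(3,5)S 0/1 ✗
(4,0)N 1/2 ✗
(4,2)N 1/1 ✓
(4,4)S 0/1 ✗
(5,0)S 0/1 ✗
(5,3)N 1/1 ✓
(5,4)N 2/3 ✓
(5,5)N 1/1 ✓
Unsatisfied: (0,0), (0,1), (0,2), (1,0), (2,0), (2,1), (2,4), (2,5), (3,0), (3,1), (3,2), (3,3), (3,5), (4,0), (4,4), (5,0) — 16 in total.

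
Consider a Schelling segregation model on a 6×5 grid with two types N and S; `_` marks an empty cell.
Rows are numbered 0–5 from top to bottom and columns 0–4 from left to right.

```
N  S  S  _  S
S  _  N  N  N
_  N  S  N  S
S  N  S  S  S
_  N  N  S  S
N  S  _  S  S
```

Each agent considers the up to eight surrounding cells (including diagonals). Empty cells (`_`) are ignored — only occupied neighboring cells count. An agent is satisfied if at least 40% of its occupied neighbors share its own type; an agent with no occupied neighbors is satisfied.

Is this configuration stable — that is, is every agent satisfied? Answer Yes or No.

Row 0: (0,0)N 0/2 unhappy · (0,1)S 2/4 ok · (0,2)S 1/3 unhappy · (0,4)S 0/2 unhappy
Row 1: (1,0)S 1/3 unhappy · (1,2)N 3/6 ok · (1,3)N 3/7 ok · (1,4)N 2/4 ok
Row 2: (2,1)N 2/6 unhappy · (2,2)S 2/7 unhappy · (2,3)N 3/8 unhappy · (2,4)S 2/5 ok
Row 3: (3,0)S 0/3 unhappy · (3,1)N 3/6 ok · (3,2)S 3/8 unhappy · (3,3)S 6/8 ok · (3,4)S 4/5 ok
Row 4: (4,1)N 3/6 ok · (4,2)N 2/7 unhappy · (4,3)S 6/7 ok · (4,4)S 5/5 ok
Row 5: (5,0)N 1/2 ok · (5,1)S 0/3 unhappy · (5,3)S 3/4 ok · (5,4)S 3/3 ok
For instance (0,0) has only 0/2 same-type neighbors, below 2/5.

No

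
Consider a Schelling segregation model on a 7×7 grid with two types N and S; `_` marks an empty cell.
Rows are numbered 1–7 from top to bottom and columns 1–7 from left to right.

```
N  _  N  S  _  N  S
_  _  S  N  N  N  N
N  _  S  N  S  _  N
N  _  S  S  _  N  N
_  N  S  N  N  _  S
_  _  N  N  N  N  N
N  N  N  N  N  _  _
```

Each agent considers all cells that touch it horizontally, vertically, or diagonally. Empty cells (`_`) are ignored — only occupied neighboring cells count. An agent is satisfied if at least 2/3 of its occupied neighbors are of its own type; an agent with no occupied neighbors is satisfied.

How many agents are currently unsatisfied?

(1,1)N 0/0 satisfied
(1,3)N 1/3 not
(1,4)S 1/4 not
(1,6)N 3/4 satisfied
(1,7)S 0/3 not
(2,3)S 2/5 not
(2,4)N 3/7 not
(2,5)N 4/6 satisfied
(2,6)N 4/6 satisfied
(2,7)N 3/4 satisfied
(3,1)N 1/1 satisfied
(3,3)S 3/5 not
(3,4)N 2/7 not
(3,5)S 1/6 not
(3,7)N 4/4 satisfied
(4,1)N 2/2 satisfied
(4,3)S 3/6 not
(4,4)S 4/7 not
(4,6)N 3/5 not
(4,7)N 2/3 satisfied
(5,2)N 2/4 not
(5,3)S 2/6 not
(5,4)N 4/7 not
(5,5)N 5/6 satisfied
(5,7)S 0/4 not
(6,3)N 6/7 satisfied
(6,4)N 7/8 satisfied
(6,5)N 6/6 satisfied
(6,6)N 4/5 satisfied
(6,7)N 1/2 not
(7,1)N 1/1 satisfied
(7,2)N 3/3 satisfied
(7,3)N 4/4 satisfied
(7,4)N 5/5 satisfied
(7,5)N 4/4 satisfied
Unsatisfied: (1,3), (1,4), (1,7), (2,3), (2,4), (3,3), (3,4), (3,5), (4,3), (4,4), (4,6), (5,2), (5,3), (5,4), (5,7), (6,7) — 16 in total.

16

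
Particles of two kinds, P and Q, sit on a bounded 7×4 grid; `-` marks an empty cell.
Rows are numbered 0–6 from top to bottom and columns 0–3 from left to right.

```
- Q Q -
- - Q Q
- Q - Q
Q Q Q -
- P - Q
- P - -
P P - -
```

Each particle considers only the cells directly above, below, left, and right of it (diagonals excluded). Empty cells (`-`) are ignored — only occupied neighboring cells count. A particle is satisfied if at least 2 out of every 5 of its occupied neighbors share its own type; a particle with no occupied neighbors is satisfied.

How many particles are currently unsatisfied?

0

(0,1)Q 1/1 satisfied
(0,2)Q 2/2 satisfied
(1,2)Q 2/2 satisfied
(1,3)Q 2/2 satisfied
(2,1)Q 1/1 satisfied
(2,3)Q 1/1 satisfied
(3,0)Q 1/1 satisfied
(3,1)Q 3/4 satisfied
(3,2)Q 1/1 satisfied
(4,1)P 1/2 satisfied
(4,3)Q 0/0 satisfied
(5,1)P 2/2 satisfied
(6,0)P 1/1 satisfied
(6,1)P 2/2 satisfied
Every one meets the threshold.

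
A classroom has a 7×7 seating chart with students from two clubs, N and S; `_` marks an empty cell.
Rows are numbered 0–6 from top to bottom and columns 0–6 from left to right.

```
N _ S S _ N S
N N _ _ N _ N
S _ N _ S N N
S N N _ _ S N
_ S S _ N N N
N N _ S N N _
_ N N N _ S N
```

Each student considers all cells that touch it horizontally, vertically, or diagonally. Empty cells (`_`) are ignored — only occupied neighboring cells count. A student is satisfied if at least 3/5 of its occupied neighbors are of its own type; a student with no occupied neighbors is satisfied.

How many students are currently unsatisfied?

14

Row 0: (0,0)N 2/2 satisfied · (0,2)S 1/2 not · (0,3)S 1/2 not · (0,5)N 2/3 satisfied · (0,6)S 0/2 not
Row 1: (1,0)N 2/3 satisfied · (1,1)N 3/5 satisfied · (1,4)N 2/4 not · (1,6)N 3/4 satisfied
Row 2: (2,0)S 1/4 not · (2,2)N 3/3 satisfied · (2,4)S 1/3 not · (2,5)N 4/6 satisfied · (2,6)N 3/4 satisfied
Row 3: (3,0)S 2/3 satisfied · (3,1)N 2/6 not · (3,2)N 2/4 not · (3,5)S 1/7 not · (3,6)N 4/5 satisfied
Row 4: (4,1)S 2/6 not · (4,2)S 2/5 not · (4,4)N 3/5 satisfied · (4,5)N 5/6 satisfied · (4,6)N 3/4 satisfied
Row 5: (5,0)N 2/3 satisfied · (5,1)N 3/5 satisfied · (5,3)S 1/5 not · (5,4)N 4/6 satisfied · (5,5)N 5/6 satisfied
Row 6: (6,1)N 3/3 satisfied · (6,2)N 3/4 satisfied · (6,3)N 2/3 satisfied · (6,5)S 0/3 not · (6,6)N 1/2 not
Unsatisfied: (0,2), (0,3), (0,6), (1,4), (2,0), (2,4), (3,1), (3,2), (3,5), (4,1), (4,2), (5,3), (6,5), (6,6) — 14 in total.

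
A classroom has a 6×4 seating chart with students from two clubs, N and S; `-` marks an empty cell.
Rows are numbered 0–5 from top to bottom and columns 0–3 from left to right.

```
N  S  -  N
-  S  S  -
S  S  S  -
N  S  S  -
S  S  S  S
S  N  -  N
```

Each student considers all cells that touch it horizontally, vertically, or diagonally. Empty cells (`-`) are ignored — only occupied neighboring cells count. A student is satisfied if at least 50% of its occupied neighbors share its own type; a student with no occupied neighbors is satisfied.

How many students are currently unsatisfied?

5

(0,0)N 0/2 not
(0,1)S 2/3 satisfied
(0,3)N 0/1 not
(1,1)S 5/6 satisfied
(1,2)S 4/5 satisfied
(2,0)S 3/4 satisfied
(2,1)S 6/7 satisfied
(2,2)S 5/5 satisfied
(3,0)N 0/5 not
(3,1)S 7/8 satisfied
(3,2)S 6/6 satisfied
(4,0)S 3/5 satisfied
(4,1)S 5/7 satisfied
(4,2)S 4/6 satisfied
(4,3)S 2/3 satisfied
(5,0)S 2/3 satisfied
(5,1)N 0/4 not
(5,3)N 0/2 not
Unsatisfied: (0,0), (0,3), (3,0), (5,1), (5,3) — 5 in total.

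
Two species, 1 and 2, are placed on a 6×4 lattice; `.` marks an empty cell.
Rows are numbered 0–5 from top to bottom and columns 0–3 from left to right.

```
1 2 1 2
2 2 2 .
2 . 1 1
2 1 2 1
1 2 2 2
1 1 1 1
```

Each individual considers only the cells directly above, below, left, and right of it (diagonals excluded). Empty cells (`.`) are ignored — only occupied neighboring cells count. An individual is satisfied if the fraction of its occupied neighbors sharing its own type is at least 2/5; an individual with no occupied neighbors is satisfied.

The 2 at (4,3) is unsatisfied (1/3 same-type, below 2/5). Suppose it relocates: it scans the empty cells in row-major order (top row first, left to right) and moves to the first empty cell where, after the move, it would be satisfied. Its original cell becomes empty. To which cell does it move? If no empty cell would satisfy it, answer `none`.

Vacating (4,3). Empty cells in order:
  (1,3): 2/3 same-type → satisfied — stop here.

(1,3)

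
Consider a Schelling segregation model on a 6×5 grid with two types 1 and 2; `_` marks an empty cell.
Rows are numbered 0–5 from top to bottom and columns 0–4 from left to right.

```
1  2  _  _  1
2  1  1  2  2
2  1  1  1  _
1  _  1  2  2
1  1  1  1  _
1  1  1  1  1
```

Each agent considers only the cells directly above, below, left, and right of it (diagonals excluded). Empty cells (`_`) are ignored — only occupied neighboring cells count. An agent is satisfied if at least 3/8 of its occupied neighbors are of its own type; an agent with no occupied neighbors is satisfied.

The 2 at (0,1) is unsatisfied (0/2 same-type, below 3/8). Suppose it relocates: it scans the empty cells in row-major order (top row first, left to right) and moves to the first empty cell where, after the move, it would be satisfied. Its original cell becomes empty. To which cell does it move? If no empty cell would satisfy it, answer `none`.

Vacating (0,1). Empty cells in order:
  (0,2): 0/1 same-type → still unsatisfied.
  (0,3): 1/2 same-type → satisfied — stop here.

(0,3)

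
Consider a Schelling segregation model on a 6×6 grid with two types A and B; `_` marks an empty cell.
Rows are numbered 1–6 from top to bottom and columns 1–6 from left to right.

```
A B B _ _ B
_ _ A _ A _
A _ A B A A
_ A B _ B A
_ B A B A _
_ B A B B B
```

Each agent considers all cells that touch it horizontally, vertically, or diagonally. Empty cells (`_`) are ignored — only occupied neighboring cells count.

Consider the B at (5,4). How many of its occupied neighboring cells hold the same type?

Occupied neighbors of (5,4): (4,3)=B, (4,5)=B, (5,3)=A, (5,5)=A, (6,3)=A, (6,4)=B, (6,5)=B.
Same type (B): 4 of 7.

4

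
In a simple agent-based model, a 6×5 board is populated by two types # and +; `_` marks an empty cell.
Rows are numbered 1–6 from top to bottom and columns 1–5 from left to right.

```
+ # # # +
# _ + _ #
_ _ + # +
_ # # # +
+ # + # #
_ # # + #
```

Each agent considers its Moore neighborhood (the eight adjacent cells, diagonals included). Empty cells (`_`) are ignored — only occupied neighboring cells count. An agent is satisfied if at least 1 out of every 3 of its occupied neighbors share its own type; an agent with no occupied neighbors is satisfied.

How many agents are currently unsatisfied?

(1,1)+ 0/2 unhappy
(1,2)# 2/4 ok
(1,3)# 2/3 ok
(1,4)# 2/4 ok
(1,5)+ 0/2 unhappy
(2,1)# 1/2 ok
(2,3)+ 1/5 unhappy
(2,5)# 2/4 ok
(3,3)+ 1/5 unhappy
(3,4)# 3/7 ok
(3,5)+ 1/4 unhappy
(4,2)# 2/5 ok
(4,3)# 5/7 ok
(4,4)# 4/8 ok
(4,5)+ 1/5 unhappy
(5,1)+ 0/3 unhappy
(5,2)# 4/6 ok
(5,3)+ 1/8 unhappy
(5,4)# 5/8 ok
(5,5)# 3/5 ok
(6,2)# 2/4 ok
(6,3)# 3/5 ok
(6,4)+ 1/5 unhappy
(6,5)# 2/3 ok
Unsatisfied: (1,1), (1,5), (2,3), (3,3), (3,5), (4,5), (5,1), (5,3), (6,4) — 9 in total.

9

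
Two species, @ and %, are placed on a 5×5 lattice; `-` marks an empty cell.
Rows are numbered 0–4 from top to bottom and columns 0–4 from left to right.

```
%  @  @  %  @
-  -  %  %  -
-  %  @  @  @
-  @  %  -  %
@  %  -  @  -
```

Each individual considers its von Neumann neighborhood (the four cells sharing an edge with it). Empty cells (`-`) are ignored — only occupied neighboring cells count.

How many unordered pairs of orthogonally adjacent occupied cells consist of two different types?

Scan each occupied cell's neighbors to the right and below so each pair is counted once.
Row 0: %(0,0)–@(0,1)≠ @(0,1)–@(0,2)= @(0,2)–%(0,3)≠ @(0,2)–%(1,2)≠ %(0,3)–@(0,4)≠ %(0,3)–%(1,3)=  → 4/6 unlike.
Row 1: %(1,2)–%(1,3)= %(1,2)–@(2,2)≠ %(1,3)–@(2,3)≠  → 2/3 unlike.
Row 2: %(2,1)–@(2,2)≠ %(2,1)–@(3,1)≠ @(2,2)–@(2,3)= @(2,2)–%(3,2)≠ @(2,3)–@(2,4)= @(2,4)–%(3,4)≠  → 4/6 unlike.
Row 3: @(3,1)–%(3,2)≠ @(3,1)–%(4,1)≠  → 2/2 unlike.
Row 4: @(4,0)–%(4,1)≠  → 1/1 unlike.
Total adjacent occupied pairs: 18; unlike-type pairs: 13.

13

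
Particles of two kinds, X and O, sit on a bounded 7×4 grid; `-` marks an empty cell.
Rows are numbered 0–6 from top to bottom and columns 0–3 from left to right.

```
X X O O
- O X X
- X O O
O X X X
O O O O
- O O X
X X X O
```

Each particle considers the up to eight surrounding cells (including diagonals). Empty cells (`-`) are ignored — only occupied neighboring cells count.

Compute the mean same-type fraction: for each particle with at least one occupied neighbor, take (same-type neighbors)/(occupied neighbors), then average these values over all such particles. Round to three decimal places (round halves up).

0.418

Row 0: (0,0)X 1/2 · (0,1)X 2/4 · (0,2)O 2/5 · (0,3)O 1/3
Row 1: (1,1)O 2/6 · (1,2)X 3/8 · (1,3)X 1/5
Row 2: (2,1)X 3/6 · (2,2)O 2/8 · (2,3)O 1/5
Row 3: (3,0)O 2/4 · (3,1)X 2/7 · (3,2)X 3/8 · (3,3)X 1/5
Row 4: (4,0)O 3/4 · (4,1)O 5/7 · (4,2)O 4/8 · (4,3)O 2/5
Row 5: (5,1)O 4/7 · (5,2)O 5/8 · (5,3)X 1/5
Row 6: (6,0)X 1/2 · (6,1)X 2/4 · (6,2)X 2/5 · (6,3)O 1/3
Sum over 25 particles: 1/2 + 2/4 + 2/5 + 1/3 + 2/6 + 3/8 + 1/5 + 3/6 + 2/8 + 1/5 + 2/4 + 2/7 + 3/8 + 1/5 + 3/4 + 5/7 + 4/8 + 2/5 + 4/7 + 5/8 + 1/5 + 1/2 + 2/4 + 2/5 + 1/3 = 585/56; mean = 585/56 ÷ 25 = 117/280 = 0.417857… → 0.418.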